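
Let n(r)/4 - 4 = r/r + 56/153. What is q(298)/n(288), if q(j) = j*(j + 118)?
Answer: 4741776/821 ≈ 5775.6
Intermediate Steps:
q(j) = j*(118 + j)
n(r) = 3284/153 (n(r) = 16 + 4*(r/r + 56/153) = 16 + 4*(1 + 56*(1/153)) = 16 + 4*(1 + 56/153) = 16 + 4*(209/153) = 16 + 836/153 = 3284/153)
q(298)/n(288) = (298*(118 + 298))/(3284/153) = (298*416)*(153/3284) = 123968*(153/3284) = 4741776/821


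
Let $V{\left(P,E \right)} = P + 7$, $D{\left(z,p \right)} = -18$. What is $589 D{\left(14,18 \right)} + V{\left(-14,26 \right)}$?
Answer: $-10609$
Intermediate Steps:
$V{\left(P,E \right)} = 7 + P$
$589 D{\left(14,18 \right)} + V{\left(-14,26 \right)} = 589 \left(-18\right) + \left(7 - 14\right) = -10602 - 7 = -10609$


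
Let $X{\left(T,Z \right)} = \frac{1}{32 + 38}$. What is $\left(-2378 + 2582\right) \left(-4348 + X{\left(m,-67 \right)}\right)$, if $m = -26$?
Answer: $- \frac{31044618}{35} \approx -8.8699 \cdot 10^{5}$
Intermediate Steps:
$X{\left(T,Z \right)} = \frac{1}{70}$
$\left(-2378 + 2582\right) \left(-4348 + X{\left(m,-67 \right)}\right) = \left(-2378 + 2582\right) \left(-4348 + \frac{1}{70}\right) = 204 \left(- \frac{304359}{70}\right) = - \frac{31044618}{35}$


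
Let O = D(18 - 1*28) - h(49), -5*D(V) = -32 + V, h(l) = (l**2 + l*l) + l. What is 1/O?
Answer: -5/24213 ≈ -0.00020650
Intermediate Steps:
h(l) = l + 2*l**2 (h(l) = (l**2 + l**2) + l = 2*l**2 + l = l + 2*l**2)
D(V) = 32/5 - V/5 (D(V) = -(-32 + V)/5 = 32/5 - V/5)
O = -24213/5 (O = (32/5 - (18 - 1*28)/5) - 49*(1 + 2*49) = (32/5 - (18 - 28)/5) - 49*(1 + 98) = (32/5 - 1/5*(-10)) - 49*99 = (32/5 + 2) - 1*4851 = 42/5 - 4851 = -24213/5 ≈ -4842.6)
1/O = 1/(-24213/5) = -5/24213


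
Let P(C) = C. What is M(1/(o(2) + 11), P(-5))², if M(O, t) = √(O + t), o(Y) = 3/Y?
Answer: -123/25 ≈ -4.9200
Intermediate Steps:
M(1/(o(2) + 11), P(-5))² = (√(1/(3/2 + 11) - 5))² = (√(1/(25/2) - 5))² = (√(2/25 - 5))² = (√(-123/25))² = (I*√123/5)² = -123/25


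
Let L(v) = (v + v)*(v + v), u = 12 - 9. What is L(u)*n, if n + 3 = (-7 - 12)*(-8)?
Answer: 5364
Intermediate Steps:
u = 3
L(v) = 4*v² (L(v) = (2*v)*(2*v) = 4*v²)
n = 149 (n = -3 + (-7 - 12)*(-8) = -3 - 19*(-8) = -3 + 152 = 149)
L(u)*n = (4*3²)*149 = (4*9)*149 = 36*149 = 5364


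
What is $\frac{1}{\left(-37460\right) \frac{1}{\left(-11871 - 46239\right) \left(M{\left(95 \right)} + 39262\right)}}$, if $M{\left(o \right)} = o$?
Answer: $\frac{228703527}{3746} \approx 61053.0$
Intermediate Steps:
$\frac{1}{\left(-37460\right) \frac{1}{\left(-11871 - 46239\right) \left(M{\left(95 \right)} + 39262\right)}} = \frac{1}{\left(-37460\right) \frac{1}{\left(-11871 - 46239\right) \left(95 + 39262\right)}} = \frac{1}{\left(-37460\right) \frac{1}{\left(-58110\right) 39357}} = \frac{1}{\left(-37460\right) \frac{1}{-2287035270}} = \frac{1}{\left(-37460\right) \left(- \frac{1}{2287035270}\right)} = \frac{1}{\frac{3746}{228703527}} = \frac{228703527}{3746}$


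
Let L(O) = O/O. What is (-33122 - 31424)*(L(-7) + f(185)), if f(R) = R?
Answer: -12005556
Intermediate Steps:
L(O) = 1
(-33122 - 31424)*(L(-7) + f(185)) = (-33122 - 31424)*(1 + 185) = -64546*186 = -12005556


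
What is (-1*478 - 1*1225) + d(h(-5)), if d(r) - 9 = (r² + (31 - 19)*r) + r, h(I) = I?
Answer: -1734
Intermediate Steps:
d(r) = 9 + r² + 13*r (d(r) = 9 + ((r² + (31 - 19)*r) + r) = 9 + ((r² + 12*r) + r) = 9 + (r² + 13*r) = 9 + r² + 13*r)
(-1*478 - 1*1225) + d(h(-5)) = (-1*478 - 1*1225) + (9 + (-5)² + 13*(-5)) = (-478 - 1225) + (9 + 25 - 65) = -1703 - 31 = -1734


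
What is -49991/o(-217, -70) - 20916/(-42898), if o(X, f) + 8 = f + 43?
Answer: 1072622989/750715 ≈ 1428.8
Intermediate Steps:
o(X, f) = 35 + f (o(X, f) = -8 + (f + 43) = -8 + (43 + f) = 35 + f)
-49991/o(-217, -70) - 20916/(-42898) = -49991/(35 - 70) - 20916/(-42898) = -49991/(-35) - 20916*(-1/42898) = -49991*(-1/35) + 10458/21449 = 49991/35 + 10458/21449 = 1072622989/750715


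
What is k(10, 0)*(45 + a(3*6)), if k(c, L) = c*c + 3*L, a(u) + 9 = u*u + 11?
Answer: 37100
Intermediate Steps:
a(u) = 2 + u² (a(u) = -9 + (u*u + 11) = -9 + (u² + 11) = -9 + (11 + u²) = 2 + u²)
k(c, L) = c² + 3*L
k(10, 0)*(45 + a(3*6)) = (10² + 3*0)*(45 + (2 + (3*6)²)) = (100 + 0)*(45 + (2 + 18²)) = 100*(45 + (2 + 324)) = 100*(45 + 326) = 100*371 = 37100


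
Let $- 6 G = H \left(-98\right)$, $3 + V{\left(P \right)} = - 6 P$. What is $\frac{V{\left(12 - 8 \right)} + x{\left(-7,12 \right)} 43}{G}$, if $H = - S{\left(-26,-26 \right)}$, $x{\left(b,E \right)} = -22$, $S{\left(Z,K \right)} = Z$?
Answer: $- \frac{417}{182} \approx -2.2912$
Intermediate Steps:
$H = 26$ ($H = \left(-1\right) \left(-26\right) = 26$)
$V{\left(P \right)} = -3 - 6 P$
$G = \frac{1274}{3}$ ($G = - \frac{26 \left(-98\right)}{6} = \left(- \frac{1}{6}\right) \left(-2548\right) = \frac{1274}{3} \approx 424.67$)
$\frac{V{\left(12 - 8 \right)} + x{\left(-7,12 \right)} 43}{G} = \frac{\left(-3 - 6 \left(12 - 8\right)\right) - 946}{\frac{1274}{3}} = \left(\left(-3 - 6 \left(12 - 8\right)\right) - 946\right) \frac{3}{1274} = \left(\left(-3 - 24\right) - 946\right) \frac{3}{1274} = \left(-27 - 946\right) \frac{3}{1274} = \left(-973\right) \frac{3}{1274} = - \frac{417}{182}$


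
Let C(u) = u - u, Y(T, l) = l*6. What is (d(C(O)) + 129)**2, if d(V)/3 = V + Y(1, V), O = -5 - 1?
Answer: 16641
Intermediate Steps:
Y(T, l) = 6*l
O = -6
C(u) = 0
d(V) = 21*V (d(V) = 3*(V + 6*V) = 3*(7*V) = 21*V)
(d(C(O)) + 129)**2 = (21*0 + 129)**2 = (0 + 129)**2 = 129**2 = 16641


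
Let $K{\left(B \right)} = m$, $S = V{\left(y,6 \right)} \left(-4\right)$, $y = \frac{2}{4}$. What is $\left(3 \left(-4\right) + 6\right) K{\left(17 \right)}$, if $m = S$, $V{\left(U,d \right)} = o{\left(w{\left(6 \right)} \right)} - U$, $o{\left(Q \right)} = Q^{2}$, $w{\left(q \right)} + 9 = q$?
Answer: $204$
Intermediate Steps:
$w{\left(q \right)} = -9 + q$
$y = \frac{1}{2}$ ($y = 2 \cdot \frac{1}{4} = \frac{1}{2} \approx 0.5$)
$V{\left(U,d \right)} = 9 - U$ ($V{\left(U,d \right)} = \left(-9 + 6\right)^{2} - U = \left(-3\right)^{2} - U = 9 - U$)
$S = -34$ ($S = \left(9 - \frac{1}{2}\right) \left(-4\right) = \frac{17}{2} \left(-4\right) = -34$)
$m = -34$
$K{\left(B \right)} = -34$
$\left(3 \left(-4\right) + 6\right) K{\left(17 \right)} = \left(3 \left(-4\right) + 6\right) \left(-34\right) = \left(-12 + 6\right) \left(-34\right) = \left(-6\right) \left(-34\right) = 204$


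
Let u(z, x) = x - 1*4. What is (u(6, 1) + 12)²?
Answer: 81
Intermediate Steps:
u(z, x) = -4 + x (u(z, x) = x - 4 = -4 + x)
(u(6, 1) + 12)² = ((-4 + 1) + 12)² = (-3 + 12)² = 9² = 81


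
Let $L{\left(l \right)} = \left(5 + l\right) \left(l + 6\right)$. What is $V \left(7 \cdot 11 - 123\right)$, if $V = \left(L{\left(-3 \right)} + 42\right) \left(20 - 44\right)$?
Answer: $52992$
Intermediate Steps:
$L{\left(l \right)} = \left(5 + l\right) \left(6 + l\right)$
$V = -1152$ ($V = \left(\left(30 + \left(-3\right)^{2} + 11 \left(-3\right)\right) + 42\right) \left(20 - 44\right) = \left(\left(30 + 9 - 33\right) + 42\right) \left(-24\right) = \left(6 + 42\right) \left(-24\right) = 48 \left(-24\right) = -1152$)
$V \left(7 \cdot 11 - 123\right) = - 1152 \left(7 \cdot 11 - 123\right) = - 1152 \left(77 - 123\right) = \left(-1152\right) \left(-46\right) = 52992$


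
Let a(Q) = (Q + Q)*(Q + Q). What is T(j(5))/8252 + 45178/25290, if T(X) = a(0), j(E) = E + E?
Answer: 22589/12645 ≈ 1.7864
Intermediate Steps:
j(E) = 2*E
a(Q) = 4*Q**2 (a(Q) = (2*Q)*(2*Q) = 4*Q**2)
T(X) = 0 (T(X) = 4*0**2 = 4*0 = 0)
T(j(5))/8252 + 45178/25290 = 0/8252 + 45178/25290 = 0*(1/8252) + 45178*(1/25290) = 0 + 22589/12645 = 22589/12645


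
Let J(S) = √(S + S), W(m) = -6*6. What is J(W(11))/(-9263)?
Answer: -6*I*√2/9263 ≈ -0.00091604*I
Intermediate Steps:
W(m) = -36
J(S) = √2*√S (J(S) = √(2*S) = √2*√S)
J(W(11))/(-9263) = (√2*√(-36))/(-9263) = (√2*(6*I))*(-1/9263) = (6*I*√2)*(-1/9263) = -6*I*√2/9263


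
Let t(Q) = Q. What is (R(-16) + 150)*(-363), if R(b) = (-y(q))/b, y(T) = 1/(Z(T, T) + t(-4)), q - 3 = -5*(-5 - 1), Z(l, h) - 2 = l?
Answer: -27007563/496 ≈ -54451.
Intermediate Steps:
Z(l, h) = 2 + l
q = 33 (q = 3 - 5*(-5 - 1) = 3 - 5*(-6) = 3 + 30 = 33)
y(T) = 1/(-2 + T) (y(T) = 1/((2 + T) - 4) = 1/(-2 + T))
R(b) = -1/(31*b) (R(b) = (-1/(-2 + 33))/b = (-1/31)/b = (-1*1/31)/b = -1/(31*b))
(R(-16) + 150)*(-363) = (-1/31/(-16) + 150)*(-363) = (-1/31*(-1/16) + 150)*(-363) = (1/496 + 150)*(-363) = (74401/496)*(-363) = -27007563/496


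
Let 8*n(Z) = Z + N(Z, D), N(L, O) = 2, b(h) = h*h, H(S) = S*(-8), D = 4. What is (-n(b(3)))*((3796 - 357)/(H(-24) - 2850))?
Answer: 37829/21264 ≈ 1.7790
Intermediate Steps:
H(S) = -8*S
b(h) = h**2
n(Z) = 1/4 + Z/8 (n(Z) = (Z + 2)/8 = (2 + Z)/8 = 1/4 + Z/8)
(-n(b(3)))*((3796 - 357)/(H(-24) - 2850)) = (-(1/4 + (1/8)*3**2))*((3796 - 357)/(-8*(-24) - 2850)) = (-(1/4 + (1/8)*9))*(3439/(192 - 2850)) = (-(1/4 + 9/8))*(3439/(-2658)) = (-1*11/8)*(3439*(-1/2658)) = -11/8*(-3439/2658) = 37829/21264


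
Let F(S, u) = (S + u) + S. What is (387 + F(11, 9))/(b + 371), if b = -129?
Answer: 19/11 ≈ 1.7273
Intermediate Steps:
F(S, u) = u + 2*S
(387 + F(11, 9))/(b + 371) = (387 + (9 + 2*11))/(-129 + 371) = (387 + (9 + 22))/242 = (387 + 31)*(1/242) = 418*(1/242) = 19/11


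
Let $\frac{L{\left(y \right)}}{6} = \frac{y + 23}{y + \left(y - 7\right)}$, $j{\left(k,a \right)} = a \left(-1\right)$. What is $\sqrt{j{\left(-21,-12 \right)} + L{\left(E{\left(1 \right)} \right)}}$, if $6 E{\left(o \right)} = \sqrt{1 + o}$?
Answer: $\frac{\sqrt{-162 - 15 \sqrt{2}}}{\sqrt{21 - \sqrt{2}}} \approx 3.0585 i$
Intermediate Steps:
$j{\left(k,a \right)} = - a$
$E{\left(o \right)} = \frac{\sqrt{1 + o}}{6}$
$L{\left(y \right)} = \frac{6 \left(23 + y\right)}{-7 + 2 y}$ ($L{\left(y \right)} = 6 \frac{y + 23}{y + \left(y - 7\right)} = 6 \frac{23 + y}{y + \left(y - 7\right)} = 6 \frac{23 + y}{y + \left(-7 + y\right)} = 6 \frac{23 + y}{-7 + 2 y} = \frac{6 \left(23 + y\right)}{-7 + 2 y}$)
$\sqrt{j{\left(-21,-12 \right)} + L{\left(E{\left(1 \right)} \right)}} = \sqrt{\left(-1\right) \left(-12\right) + \frac{6 \left(23 + \frac{\sqrt{1 + 1}}{6}\right)}{-7 + 2 \frac{\sqrt{1 + 1}}{6}}} = \sqrt{12 + \frac{6 \left(23 + \frac{\sqrt{2}}{6}\right)}{-7 + 2 \frac{\sqrt{2}}{6}}} = \sqrt{12 + \frac{6 \left(23 + \frac{\sqrt{2}}{6}\right)}{-7 + \frac{\sqrt{2}}{3}}}$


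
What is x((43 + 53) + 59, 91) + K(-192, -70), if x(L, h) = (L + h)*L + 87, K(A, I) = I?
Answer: 38147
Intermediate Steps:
x(L, h) = 87 + L*(L + h) (x(L, h) = L*(L + h) + 87 = 87 + L*(L + h))
x((43 + 53) + 59, 91) + K(-192, -70) = (87 + ((43 + 53) + 59)² + ((43 + 53) + 59)*91) - 70 = (87 + (96 + 59)² + (96 + 59)*91) - 70 = (87 + 155² + 155*91) - 70 = (87 + 24025 + 14105) - 70 = 38217 - 70 = 38147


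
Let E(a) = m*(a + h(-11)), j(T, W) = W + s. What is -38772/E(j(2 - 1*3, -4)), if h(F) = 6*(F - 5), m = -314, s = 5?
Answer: -19386/14915 ≈ -1.2998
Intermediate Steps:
h(F) = -30 + 6*F (h(F) = 6*(-5 + F) = -30 + 6*F)
j(T, W) = 5 + W (j(T, W) = W + 5 = 5 + W)
E(a) = 30144 - 314*a (E(a) = -314*(a + (-30 + 6*(-11))) = -314*(a + (-30 - 66)) = -314*(a - 96) = -314*(-96 + a) = 30144 - 314*a)
-38772/E(j(2 - 1*3, -4)) = -38772/(30144 - 314*(5 - 4)) = -38772/(30144 - 314*1) = -38772/(30144 - 314) = -38772/29830 = -38772*1/29830 = -19386/14915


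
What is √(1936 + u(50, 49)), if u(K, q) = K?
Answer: √1986 ≈ 44.565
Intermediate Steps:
√(1936 + u(50, 49)) = √(1936 + 50) = √1986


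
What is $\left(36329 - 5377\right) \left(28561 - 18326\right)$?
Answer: $316793720$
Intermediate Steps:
$\left(36329 - 5377\right) \left(28561 - 18326\right) = 30952 \cdot 10235 = 316793720$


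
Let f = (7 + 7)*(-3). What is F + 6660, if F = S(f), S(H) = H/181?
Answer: 1205418/181 ≈ 6659.8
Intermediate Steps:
f = -42 (f = 14*(-3) = -42)
S(H) = H/181 (S(H) = H*(1/181) = H/181)
F = -42/181 (F = (1/181)*(-42) = -42/181 ≈ -0.23204)
F + 6660 = -42/181 + 6660 = 1205418/181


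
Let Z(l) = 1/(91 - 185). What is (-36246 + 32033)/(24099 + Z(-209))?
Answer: -396022/2265305 ≈ -0.17482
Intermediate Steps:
Z(l) = -1/94 (Z(l) = 1/(-94) = -1/94)
(-36246 + 32033)/(24099 + Z(-209)) = (-36246 + 32033)/(24099 - 1/94) = -4213/2265305/94 = -4213*94/2265305 = -396022/2265305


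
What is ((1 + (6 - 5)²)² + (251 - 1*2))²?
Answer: 64009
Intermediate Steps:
((1 + (6 - 5)²)² + (251 - 1*2))² = ((1 + 1²)² + (251 - 2))² = ((1 + 1)² + 249)² = (2² + 249)² = (4 + 249)² = 253² = 64009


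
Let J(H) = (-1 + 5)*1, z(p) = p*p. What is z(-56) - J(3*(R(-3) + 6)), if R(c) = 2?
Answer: 3132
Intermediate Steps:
z(p) = p²
J(H) = 4 (J(H) = 4*1 = 4)
z(-56) - J(3*(R(-3) + 6)) = (-56)² - 1*4 = 3136 - 4 = 3132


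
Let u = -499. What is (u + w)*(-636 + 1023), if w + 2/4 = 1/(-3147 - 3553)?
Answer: -1295153937/6700 ≈ -1.9331e+5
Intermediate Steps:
w = -3351/6700 (w = -½ + 1/(-3147 - 3553) = -½ + 1/(-6700) = -½ - 1/6700 = -3351/6700 ≈ -0.50015)
(u + w)*(-636 + 1023) = (-499 - 3351/6700)*(-636 + 1023) = -3346651/6700*387 = -1295153937/6700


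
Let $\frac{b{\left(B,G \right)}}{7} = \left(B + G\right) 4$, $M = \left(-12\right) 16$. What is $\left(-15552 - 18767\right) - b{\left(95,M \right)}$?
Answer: $-31603$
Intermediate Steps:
$M = -192$
$b{\left(B,G \right)} = 28 B + 28 G$ ($b{\left(B,G \right)} = 7 \left(B + G\right) 4 = 7 \left(4 B + 4 G\right) = 28 B + 28 G$)
$\left(-15552 - 18767\right) - b{\left(95,M \right)} = \left(-15552 - 18767\right) - \left(28 \cdot 95 + 28 \left(-192\right)\right) = \left(-15552 - 18767\right) - \left(2660 - 5376\right) = -34319 - -2716 = -34319 + 2716 = -31603$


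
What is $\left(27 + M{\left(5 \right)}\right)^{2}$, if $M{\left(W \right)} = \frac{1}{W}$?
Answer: $\frac{18496}{25} \approx 739.84$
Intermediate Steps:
$\left(27 + M{\left(5 \right)}\right)^{2} = \left(27 + \frac{1}{5}\right)^{2} = \left(\frac{136}{5}\right)^{2} = \frac{18496}{25}$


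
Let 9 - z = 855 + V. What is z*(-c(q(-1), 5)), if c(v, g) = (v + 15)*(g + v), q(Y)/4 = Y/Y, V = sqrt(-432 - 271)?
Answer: 144666 + 171*I*sqrt(703) ≈ 1.4467e+5 + 4533.9*I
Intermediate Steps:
V = I*sqrt(703) (V = sqrt(-703) = I*sqrt(703) ≈ 26.514*I)
q(Y) = 4 (q(Y) = 4*(Y/Y) = 4*1 = 4)
c(v, g) = (15 + v)*(g + v)
z = -846 - I*sqrt(703) (z = 9 - (855 + I*sqrt(703)) = 9 + (-855 - I*sqrt(703)) = -846 - I*sqrt(703) ≈ -846.0 - 26.514*I)
z*(-c(q(-1), 5)) = (-846 - I*sqrt(703))*(-(4**2 + 15*5 + 15*4 + 5*4)) = (-846 - I*sqrt(703))*(-(16 + 75 + 60 + 20)) = (-846 - I*sqrt(703))*(-1*171) = (-846 - I*sqrt(703))*(-171) = 144666 + 171*I*sqrt(703)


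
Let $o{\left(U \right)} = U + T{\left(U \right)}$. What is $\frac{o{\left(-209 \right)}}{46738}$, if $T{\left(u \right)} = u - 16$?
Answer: $- \frac{217}{23369} \approx -0.0092858$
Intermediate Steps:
$T{\left(u \right)} = -16 + u$
$o{\left(U \right)} = -16 + 2 U$ ($o{\left(U \right)} = U + \left(-16 + U\right) = -16 + 2 U$)
$\frac{o{\left(-209 \right)}}{46738} = \frac{-16 + 2 \left(-209\right)}{46738} = \left(-16 - 418\right) \frac{1}{46738} = \left(-434\right) \frac{1}{46738} = - \frac{217}{23369}$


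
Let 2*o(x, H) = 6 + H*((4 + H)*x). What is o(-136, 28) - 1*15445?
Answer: -76370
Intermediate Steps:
o(x, H) = 3 + H*x*(4 + H)/2 (o(x, H) = (6 + H*((4 + H)*x))/2 = (6 + H*(x*(4 + H)))/2 = (6 + H*x*(4 + H))/2 = 3 + H*x*(4 + H)/2)
o(-136, 28) - 1*15445 = (3 + (½)*(-136)*28² + 2*28*(-136)) - 1*15445 = (3 + (½)*(-136)*784 - 7616) - 15445 = (3 - 53312 - 7616) - 15445 = -60925 - 15445 = -76370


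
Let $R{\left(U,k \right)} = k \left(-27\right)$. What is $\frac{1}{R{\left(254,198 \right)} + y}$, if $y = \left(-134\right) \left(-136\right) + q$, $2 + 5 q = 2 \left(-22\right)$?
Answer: $\frac{5}{64344} \approx 7.7707 \cdot 10^{-5}$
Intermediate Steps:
$R{\left(U,k \right)} = - 27 k$
$q = - \frac{46}{5}$ ($q = - \frac{2}{5} + \frac{2 \left(-22\right)}{5} = - \frac{2}{5} + \frac{1}{5} \left(-44\right) = - \frac{2}{5} - \frac{44}{5} = - \frac{46}{5} \approx -9.2$)
$y = \frac{91074}{5}$ ($y = \left(-134\right) \left(-136\right) - \frac{46}{5} = 18224 - \frac{46}{5} = \frac{91074}{5} \approx 18215.0$)
$\frac{1}{R{\left(254,198 \right)} + y} = \frac{1}{\left(-27\right) 198 + \frac{91074}{5}} = \frac{1}{-5346 + \frac{91074}{5}} = \frac{1}{\frac{64344}{5}} = \frac{5}{64344}$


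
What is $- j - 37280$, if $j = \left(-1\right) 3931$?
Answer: $-33349$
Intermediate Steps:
$j = -3931$
$- j - 37280 = \left(-1\right) \left(-3931\right) - 37280 = 3931 - 37280 = -33349$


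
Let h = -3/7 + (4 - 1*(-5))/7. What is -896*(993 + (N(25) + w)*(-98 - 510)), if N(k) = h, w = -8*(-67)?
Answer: 291572864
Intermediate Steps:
h = 6/7 (h = -3*1/7 + (4 + 5)*(1/7) = -3/7 + 9*(1/7) = -3/7 + 9/7 = 6/7 ≈ 0.85714)
w = 536
N(k) = 6/7
-896*(993 + (N(25) + w)*(-98 - 510)) = -896*(993 + (6/7 + 536)*(-98 - 510)) = -896*(993 + (3758/7)*(-608)) = -896*(993 - 2284864/7) = -896*(-2277913/7) = 291572864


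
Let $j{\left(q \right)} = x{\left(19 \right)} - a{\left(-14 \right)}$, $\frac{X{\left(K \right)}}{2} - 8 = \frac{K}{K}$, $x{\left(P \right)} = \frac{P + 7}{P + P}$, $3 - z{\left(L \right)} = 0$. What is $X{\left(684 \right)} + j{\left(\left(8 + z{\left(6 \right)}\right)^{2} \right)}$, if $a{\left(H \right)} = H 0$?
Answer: $\frac{355}{19} \approx 18.684$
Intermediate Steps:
$z{\left(L \right)} = 3$ ($z{\left(L \right)} = 3 - 0 = 3 + 0 = 3$)
$a{\left(H \right)} = 0$
$x{\left(P \right)} = \frac{7 + P}{2 P}$
$X{\left(K \right)} = 18$ ($X{\left(K \right)} = 16 + 2 \frac{K}{K} = 16 + 2 \cdot 1 = 16 + 2 = 18$)
$j{\left(q \right)} = \frac{13}{19}$ ($j{\left(q \right)} = \frac{7 + 19}{2 \cdot 19} - 0 = \frac{1}{2} \cdot \frac{1}{19} \cdot 26 + 0 = \frac{13}{19} + 0 = \frac{13}{19}$)
$X{\left(684 \right)} + j{\left(\left(8 + z{\left(6 \right)}\right)^{2} \right)} = 18 + \frac{13}{19} = \frac{355}{19}$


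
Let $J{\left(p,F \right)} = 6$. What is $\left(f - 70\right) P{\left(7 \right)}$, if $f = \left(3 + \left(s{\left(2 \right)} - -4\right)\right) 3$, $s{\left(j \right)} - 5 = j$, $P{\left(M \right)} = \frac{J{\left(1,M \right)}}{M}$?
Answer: $-24$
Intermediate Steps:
$P{\left(M \right)} = \frac{6}{M}$
$s{\left(j \right)} = 5 + j$
$f = 42$ ($f = \left(3 + \left(\left(5 + 2\right) - -4\right)\right) 3 = \left(3 + \left(7 + 4\right)\right) 3 = \left(3 + 11\right) 3 = 14 \cdot 3 = 42$)
$\left(f - 70\right) P{\left(7 \right)} = \left(42 - 70\right) \frac{6}{7} = - 28 \cdot 6 \cdot \frac{1}{7} = \left(-28\right) \frac{6}{7} = -24$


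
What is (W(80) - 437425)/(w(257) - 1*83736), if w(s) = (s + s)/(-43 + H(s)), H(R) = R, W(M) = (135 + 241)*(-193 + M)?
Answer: 51350691/8959495 ≈ 5.7314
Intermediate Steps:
W(M) = -72568 + 376*M (W(M) = 376*(-193 + M) = -72568 + 376*M)
w(s) = 2*s/(-43 + s) (w(s) = (s + s)/(-43 + s) = (2*s)/(-43 + s) = 2*s/(-43 + s))
(W(80) - 437425)/(w(257) - 1*83736) = ((-72568 + 376*80) - 437425)/(2*257/(-43 + 257) - 1*83736) = ((-72568 + 30080) - 437425)/(2*257/214 - 83736) = (-42488 - 437425)/(2*257*(1/214) - 83736) = -479913/(257/107 - 83736) = -479913/(-8959495/107) = -479913*(-107/8959495) = 51350691/8959495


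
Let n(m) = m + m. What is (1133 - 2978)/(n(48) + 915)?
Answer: -615/337 ≈ -1.8249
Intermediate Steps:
n(m) = 2*m
(1133 - 2978)/(n(48) + 915) = (1133 - 2978)/(2*48 + 915) = -1845/(96 + 915) = -1845/1011 = -1845*1/1011 = -615/337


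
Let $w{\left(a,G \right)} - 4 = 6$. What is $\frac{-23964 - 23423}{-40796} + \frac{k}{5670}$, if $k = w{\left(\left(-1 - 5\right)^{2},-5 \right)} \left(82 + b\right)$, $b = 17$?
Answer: $\frac{490591}{367164} \approx 1.3362$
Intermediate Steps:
$w{\left(a,G \right)} = 10$ ($w{\left(a,G \right)} = 4 + 6 = 10$)
$k = 990$ ($k = 10 \left(82 + 17\right) = 10 \cdot 99 = 990$)
$\frac{-23964 - 23423}{-40796} + \frac{k}{5670} = \frac{-23964 - 23423}{-40796} + \frac{990}{5670} = \left(-47387\right) \left(- \frac{1}{40796}\right) + 990 \cdot \frac{1}{5670} = \frac{47387}{40796} + \frac{11}{63} = \frac{490591}{367164}$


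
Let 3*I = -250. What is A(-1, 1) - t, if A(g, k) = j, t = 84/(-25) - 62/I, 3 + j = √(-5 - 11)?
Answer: -48/125 + 4*I ≈ -0.384 + 4.0*I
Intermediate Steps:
I = -250/3 (I = (⅓)*(-250) = -250/3 ≈ -83.333)
j = -3 + 4*I (j = -3 + √(-5 - 11) = -3 + √(-16) = -3 + 4*I ≈ -3.0 + 4.0*I)
t = -327/125 (t = 84/(-25) - 62/(-250/3) = 84*(-1/25) - 62*(-3/250) = -84/25 + 93/125 = -327/125 ≈ -2.6160)
A(g, k) = -3 + 4*I
A(-1, 1) - t = (-3 + 4*I) - 1*(-327/125) = (-3 + 4*I) + 327/125 = -48/125 + 4*I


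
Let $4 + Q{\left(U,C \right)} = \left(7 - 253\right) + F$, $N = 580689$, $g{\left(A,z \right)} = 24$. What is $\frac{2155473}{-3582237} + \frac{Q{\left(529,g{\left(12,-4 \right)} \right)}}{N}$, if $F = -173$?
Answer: $- \frac{46413879524}{77043171159} \approx -0.60244$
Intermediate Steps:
$Q{\left(U,C \right)} = -423$ ($Q{\left(U,C \right)} = -4 + \left(\left(7 - 253\right) - 173\right) = -4 - 419 = -423$)
$\frac{2155473}{-3582237} + \frac{Q{\left(529,g{\left(12,-4 \right)} \right)}}{N} = \frac{2155473}{-3582237} - \frac{423}{580689} = 2155473 \left(- \frac{1}{3582237}\right) - \frac{47}{64521} = - \frac{718491}{1194079} - \frac{47}{64521} = - \frac{46413879524}{77043171159}$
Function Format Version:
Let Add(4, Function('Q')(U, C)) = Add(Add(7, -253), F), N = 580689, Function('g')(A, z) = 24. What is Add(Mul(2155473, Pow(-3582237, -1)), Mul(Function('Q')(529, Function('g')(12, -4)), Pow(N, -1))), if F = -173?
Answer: Rational(-46413879524, 77043171159) ≈ -0.60244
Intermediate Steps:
Function('Q')(U, C) = -423 (Function('Q')(U, C) = Add(-4, Add(Add(7, -253), -173)) = Add(-4, Add(-246, -173)) = Add(-4, -419) = -423)
Add(Mul(2155473, Pow(-3582237, -1)), Mul(Function('Q')(529, Function('g')(12, -4)), Pow(N, -1))) = Add(Mul(2155473, Pow(-3582237, -1)), Mul(-423, Pow(580689, -1))) = Add(Mul(2155473, Rational(-1, 3582237)), Mul(-423, Rational(1, 580689))) = Add(Rational(-718491, 1194079), Rational(-47, 64521)) = Rational(-46413879524, 77043171159)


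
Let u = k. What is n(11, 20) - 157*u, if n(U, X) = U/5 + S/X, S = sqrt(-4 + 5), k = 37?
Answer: -23227/4 ≈ -5806.8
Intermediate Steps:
S = 1 (S = sqrt(1) = 1)
u = 37
n(U, X) = 1/X + U/5 (n(U, X) = U/5 + 1/X = 1/X + U/5)
n(11, 20) - 157*u = (1/20 + (1/5)*11) - 157*37 = (1/20 + 11/5) - 5809 = 9/4 - 5809 = -23227/4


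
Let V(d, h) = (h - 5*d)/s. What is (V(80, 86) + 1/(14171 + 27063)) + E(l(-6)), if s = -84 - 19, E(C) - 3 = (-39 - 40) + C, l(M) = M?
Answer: -335314785/4247102 ≈ -78.951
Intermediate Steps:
E(C) = -76 + C (E(C) = 3 + ((-39 - 40) + C) = 3 + (-79 + C) = -76 + C)
s = -103
V(d, h) = -h/103 + 5*d/103 (V(d, h) = (h - 5*d)/(-103) = (h - 5*d)*(-1/103) = -h/103 + 5*d/103)
(V(80, 86) + 1/(14171 + 27063)) + E(l(-6)) = ((-1/103*86 + (5/103)*80) + 1/(14171 + 27063)) + (-76 - 6) = ((-86/103 + 400/103) + 1/41234) - 82 = (314/103 + 1/41234) - 82 = 12947579/4247102 - 82 = -335314785/4247102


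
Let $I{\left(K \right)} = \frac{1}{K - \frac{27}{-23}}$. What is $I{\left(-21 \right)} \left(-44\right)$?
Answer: $\frac{253}{114} \approx 2.2193$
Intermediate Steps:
$I{\left(K \right)} = \frac{1}{\frac{27}{23} + K}$ ($I{\left(K \right)} = \frac{1}{K - - \frac{27}{23}} = \frac{1}{K + \frac{27}{23}} = \frac{1}{\frac{27}{23} + K}$)
$I{\left(-21 \right)} \left(-44\right) = \frac{23}{27 + 23 \left(-21\right)} \left(-44\right) = \frac{23}{27 - 483} \left(-44\right) = \frac{23}{-456} \left(-44\right) = 23 \left(- \frac{1}{456}\right) \left(-44\right) = \left(- \frac{23}{456}\right) \left(-44\right) = \frac{253}{114}$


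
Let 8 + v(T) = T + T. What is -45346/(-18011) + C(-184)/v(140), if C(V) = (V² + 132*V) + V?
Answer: 190493/5146 ≈ 37.018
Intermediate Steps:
v(T) = -8 + 2*T (v(T) = -8 + (T + T) = -8 + 2*T)
C(V) = V² + 133*V
-45346/(-18011) + C(-184)/v(140) = -45346/(-18011) + (-184*(133 - 184))/(-8 + 2*140) = -45346*(-1/18011) + (-184*(-51))/(-8 + 280) = 6478/2573 + 9384/272 = 6478/2573 + 9384*(1/272) = 6478/2573 + 69/2 = 190493/5146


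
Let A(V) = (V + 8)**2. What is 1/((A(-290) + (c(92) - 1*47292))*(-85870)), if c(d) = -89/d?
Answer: -46/127313223425 ≈ -3.6131e-10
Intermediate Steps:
A(V) = (8 + V)**2
1/((A(-290) + (c(92) - 1*47292))*(-85870)) = 1/((8 - 290)**2 + (-89/92 - 1*47292)*(-85870)) = -1/85870/((-282)**2 + (-89*1/92 - 47292)) = -1/85870/(79524 + (-89/92 - 47292)) = -1/85870/(79524 - 4350953/92) = -1/85870/(2965255/92) = (92/2965255)*(-1/85870) = -46/127313223425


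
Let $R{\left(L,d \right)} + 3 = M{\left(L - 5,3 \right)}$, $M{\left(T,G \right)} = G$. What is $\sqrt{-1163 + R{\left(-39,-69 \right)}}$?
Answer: $i \sqrt{1163} \approx 34.103 i$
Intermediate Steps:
$R{\left(L,d \right)} = 0$ ($R{\left(L,d \right)} = -3 + 3 = 0$)
$\sqrt{-1163 + R{\left(-39,-69 \right)}} = \sqrt{-1163 + 0} = \sqrt{-1163} = i \sqrt{1163}$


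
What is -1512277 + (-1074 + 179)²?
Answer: -711252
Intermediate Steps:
-1512277 + (-1074 + 179)² = -1512277 + (-895)² = -1512277 + 801025 = -711252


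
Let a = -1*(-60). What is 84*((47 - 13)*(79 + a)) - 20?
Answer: 396964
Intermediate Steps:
a = 60
84*((47 - 13)*(79 + a)) - 20 = 84*((47 - 13)*(79 + 60)) - 20 = 84*(34*139) - 20 = 84*4726 - 20 = 396984 - 20 = 396964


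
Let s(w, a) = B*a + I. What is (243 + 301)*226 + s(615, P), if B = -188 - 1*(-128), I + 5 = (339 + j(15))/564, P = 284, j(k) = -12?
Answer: 19909121/188 ≈ 1.0590e+5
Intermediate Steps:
I = -831/188 (I = -5 + (339 - 12)/564 = -5 + 327*(1/564) = -5 + 109/188 = -831/188 ≈ -4.4202)
B = -60 (B = -188 + 128 = -60)
s(w, a) = -831/188 - 60*a (s(w, a) = -60*a - 831/188 = -831/188 - 60*a)
(243 + 301)*226 + s(615, P) = (243 + 301)*226 + (-831/188 - 60*284) = 544*226 + (-831/188 - 17040) = 122944 - 3204351/188 = 19909121/188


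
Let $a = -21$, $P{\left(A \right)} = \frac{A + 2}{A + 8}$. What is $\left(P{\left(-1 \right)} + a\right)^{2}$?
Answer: $\frac{21316}{49} \approx 435.02$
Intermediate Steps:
$P{\left(A \right)} = \frac{2 + A}{8 + A}$
$\left(P{\left(-1 \right)} + a\right)^{2} = \left(\frac{2 - 1}{8 - 1} - 21\right)^{2} = \left(\frac{1}{7} \cdot 1 - 21\right)^{2} = \left(\frac{1}{7} - 21\right)^{2} = \left(- \frac{146}{7}\right)^{2} = \frac{21316}{49}$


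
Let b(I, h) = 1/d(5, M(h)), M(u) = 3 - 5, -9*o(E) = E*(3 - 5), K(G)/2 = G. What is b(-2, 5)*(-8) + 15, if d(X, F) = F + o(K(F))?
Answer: 231/13 ≈ 17.769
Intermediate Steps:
K(G) = 2*G
o(E) = 2*E/9 (o(E) = -E*(3 - 5)/9 = -E*(-2)/9 = -(-2)*E/9 = 2*E/9)
M(u) = -2
d(X, F) = 13*F/9 (d(X, F) = F + 2*(2*F)/9 = F + 4*F/9 = 13*F/9)
b(I, h) = -9/26 (b(I, h) = 1/((13/9)*(-2)) = 1/(-26/9) = -9/26)
b(-2, 5)*(-8) + 15 = -9/26*(-8) + 15 = 36/13 + 15 = 231/13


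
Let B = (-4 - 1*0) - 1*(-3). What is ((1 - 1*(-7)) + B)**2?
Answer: 49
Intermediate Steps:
B = -1 (B = (-4 + 0) + 3 = -4 + 3 = -1)
((1 - 1*(-7)) + B)**2 = ((1 - 1*(-7)) - 1)**2 = ((1 + 7) - 1)**2 = (8 - 1)**2 = 7**2 = 49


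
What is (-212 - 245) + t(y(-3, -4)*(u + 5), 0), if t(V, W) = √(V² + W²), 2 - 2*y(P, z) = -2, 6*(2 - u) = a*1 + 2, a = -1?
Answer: -1330/3 ≈ -443.33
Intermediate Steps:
u = 11/6 (u = 2 - (-1*1 + 2)/6 = 2 - (-1 + 2)/6 = 2 - ⅙*1 = 2 - ⅙ = 11/6 ≈ 1.8333)
y(P, z) = 2 (y(P, z) = 1 - ½*(-2) = 1 + 1 = 2)
(-212 - 245) + t(y(-3, -4)*(u + 5), 0) = (-212 - 245) + √((2*(11/6 + 5))² + 0²) = -457 + √((2*(41/6))² + 0) = -457 + √((41/3)² + 0) = -457 + √(1681/9 + 0) = -457 + √(1681/9) = -457 + 41/3 = -1330/3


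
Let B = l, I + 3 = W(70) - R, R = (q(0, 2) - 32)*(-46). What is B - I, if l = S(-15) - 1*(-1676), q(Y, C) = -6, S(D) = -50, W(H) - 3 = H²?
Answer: -1526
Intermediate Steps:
W(H) = 3 + H²
R = 1748 (R = (-6 - 32)*(-46) = -38*(-46) = 1748)
I = 3152 (I = -3 + ((3 + 70²) - 1*1748) = -3 + ((3 + 4900) - 1748) = -3 + (4903 - 1748) = -3 + 3155 = 3152)
l = 1626 (l = -50 - 1*(-1676) = -50 + 1676 = 1626)
B = 1626
B - I = 1626 - 1*3152 = 1626 - 3152 = -1526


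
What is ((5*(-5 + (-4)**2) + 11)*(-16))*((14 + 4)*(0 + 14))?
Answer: -266112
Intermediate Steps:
((5*(-5 + (-4)**2) + 11)*(-16))*((14 + 4)*(0 + 14)) = ((5*(-5 + 16) + 11)*(-16))*(18*14) = ((5*11 + 11)*(-16))*252 = ((55 + 11)*(-16))*252 = (66*(-16))*252 = -1056*252 = -266112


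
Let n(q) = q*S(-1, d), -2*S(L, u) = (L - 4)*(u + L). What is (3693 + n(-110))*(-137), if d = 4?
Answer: -392916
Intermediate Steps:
S(L, u) = -(-4 + L)*(L + u)/2 (S(L, u) = -(L - 4)*(u + L)/2 = -(-4 + L)*(L + u)/2)
n(q) = 15*q/2 (n(q) = q*(2*(-1) + 2*4 - ½*(-1)² - ½*(-1)*4) = q*(-2 + 8 - ½*1 + 2) = q*(-2 + 8 - ½ + 2) = q*(15/2) = 15*q/2)
(3693 + n(-110))*(-137) = (3693 + (15/2)*(-110))*(-137) = (3693 - 825)*(-137) = 2868*(-137) = -392916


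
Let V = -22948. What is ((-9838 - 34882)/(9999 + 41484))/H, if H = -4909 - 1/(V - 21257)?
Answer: 6336050/35807473321 ≈ 0.00017695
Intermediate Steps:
H = -217002344/44205 (H = -4909 - 1/(-22948 - 21257) = -4909 - 1/(-44205) = -4909 - 1*(-1/44205) = -4909 + 1/44205 = -217002344/44205 ≈ -4909.0)
((-9838 - 34882)/(9999 + 41484))/H = ((-9838 - 34882)/(9999 + 41484))/(-217002344/44205) = -44720/51483*(-44205/217002344) = 6336050/35807473321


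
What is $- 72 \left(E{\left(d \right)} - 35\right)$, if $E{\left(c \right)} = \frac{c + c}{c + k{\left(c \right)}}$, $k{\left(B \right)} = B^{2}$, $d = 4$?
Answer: $\frac{12456}{5} \approx 2491.2$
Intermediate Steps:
$E{\left(c \right)} = \frac{2 c}{c + c^{2}}$ ($E{\left(c \right)} = \frac{c + c}{c + c^{2}} = \frac{2 c}{c + c^{2}}$)
$- 72 \left(E{\left(d \right)} - 35\right) = - 72 \left(\frac{2}{1 + 4} - 35\right) = - 72 \left(\frac{2}{5} - 35\right) = \left(-72\right) \left(- \frac{173}{5}\right) = \frac{12456}{5}$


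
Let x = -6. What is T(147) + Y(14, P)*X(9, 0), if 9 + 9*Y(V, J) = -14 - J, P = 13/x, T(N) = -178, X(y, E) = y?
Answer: -1193/6 ≈ -198.83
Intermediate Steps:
P = -13/6 (P = 13/(-6) = 13*(-⅙) = -13/6 ≈ -2.1667)
Y(V, J) = -23/9 - J/9 (Y(V, J) = -1 + (-14 - J)/9 = -1 + (-14/9 - J/9) = -23/9 - J/9)
T(147) + Y(14, P)*X(9, 0) = -178 + (-23/9 - ⅑*(-13/6))*9 = -178 + (-23/9 + 13/54)*9 = -178 - 125/54*9 = -178 - 125/6 = -1193/6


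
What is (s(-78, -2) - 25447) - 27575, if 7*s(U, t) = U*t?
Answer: -370998/7 ≈ -53000.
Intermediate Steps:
s(U, t) = U*t/7 (s(U, t) = (U*t)/7 = U*t/7)
(s(-78, -2) - 25447) - 27575 = ((⅐)*(-78)*(-2) - 25447) - 27575 = (156/7 - 25447) - 27575 = -177973/7 - 27575 = -370998/7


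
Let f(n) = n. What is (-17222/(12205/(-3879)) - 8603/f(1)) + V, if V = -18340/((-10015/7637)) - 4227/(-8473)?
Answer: 2248729228439682/207136168895 ≈ 10856.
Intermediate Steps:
V = 237358514749/16971419 (V = -18340/((-10015/7637)) - 4227*(-1/8473) = -18340/((-1*10015/7637)) + 4227/8473 = -18340/(-10015/7637) + 4227/8473 = -18340*(-7637/10015) + 4227/8473 = 28012516/2003 + 4227/8473 = 237358514749/16971419 ≈ 13986.)
(-17222/(12205/(-3879)) - 8603/f(1)) + V = (-17222/(12205/(-3879)) - 8603/1) + 237358514749/16971419 = (-17222/(12205*(-1/3879)) - 8603*1) + 237358514749/16971419 = (-17222/(-12205/3879) - 8603) + 237358514749/16971419 = (-17222*(-3879/12205) - 8603) + 237358514749/16971419 = (66804138/12205 - 8603) + 237358514749/16971419 = -38195477/12205 + 237358514749/16971419 = 2248729228439682/207136168895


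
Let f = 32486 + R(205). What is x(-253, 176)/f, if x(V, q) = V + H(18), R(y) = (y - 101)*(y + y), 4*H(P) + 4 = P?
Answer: -499/150252 ≈ -0.0033211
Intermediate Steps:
H(P) = -1 + P/4
R(y) = 2*y*(-101 + y) (R(y) = (-101 + y)*(2*y) = 2*y*(-101 + y))
x(V, q) = 7/2 + V (x(V, q) = V + (-1 + (1/4)*18) = V + (-1 + 9/2) = V + 7/2 = 7/2 + V)
f = 75126 (f = 32486 + 2*205*(-101 + 205) = 32486 + 2*205*104 = 32486 + 42640 = 75126)
x(-253, 176)/f = (7/2 - 253)/75126 = -499/2*1/75126 = -499/150252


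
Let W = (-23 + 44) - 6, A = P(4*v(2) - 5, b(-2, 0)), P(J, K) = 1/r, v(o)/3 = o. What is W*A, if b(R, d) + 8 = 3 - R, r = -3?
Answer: -5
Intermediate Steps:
v(o) = 3*o
b(R, d) = -5 - R (b(R, d) = -8 + (3 - R) = -5 - R)
P(J, K) = -⅓ (P(J, K) = 1/(-3) = -⅓)
A = -⅓ ≈ -0.33333
W = 15 (W = 21 - 6 = 15)
W*A = 15*(-⅓) = -5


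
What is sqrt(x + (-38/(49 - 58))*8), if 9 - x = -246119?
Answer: 4*sqrt(138466)/3 ≈ 496.15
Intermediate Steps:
x = 246128 (x = 9 - 1*(-246119) = 9 + 246119 = 246128)
sqrt(x + (-38/(49 - 58))*8) = sqrt(246128 + (-38/(49 - 58))*8) = sqrt(246128 + (-38/(-9))*8) = sqrt(246128 - 1/9*(-38)*8) = sqrt(246128 + (38/9)*8) = sqrt(246128 + 304/9) = sqrt(2215456/9) = 4*sqrt(138466)/3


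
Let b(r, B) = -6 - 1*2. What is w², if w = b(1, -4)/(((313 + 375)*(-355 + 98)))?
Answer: 1/488498404 ≈ 2.0471e-9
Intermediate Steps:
b(r, B) = -8 (b(r, B) = -6 - 2 = -8)
w = 1/22102 (w = -8*1/((-355 + 98)*(313 + 375)) = -8/(688*(-257)) = -8/(-176816) = -8*(-1/176816) = 1/22102 ≈ 4.5245e-5)
w² = (1/22102)² = 1/488498404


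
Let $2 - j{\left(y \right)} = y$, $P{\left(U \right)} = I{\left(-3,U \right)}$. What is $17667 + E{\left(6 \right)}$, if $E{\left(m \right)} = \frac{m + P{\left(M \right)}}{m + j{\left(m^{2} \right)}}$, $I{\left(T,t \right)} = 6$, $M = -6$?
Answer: $\frac{123666}{7} \approx 17667.0$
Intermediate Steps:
$P{\left(U \right)} = 6$
$j{\left(y \right)} = 2 - y$
$E{\left(m \right)} = \frac{6 + m}{2 + m - m^{2}}$ ($E{\left(m \right)} = \frac{m + 6}{m - \left(-2 + m^{2}\right)} = \frac{6 + m}{2 + m - m^{2}}$)
$17667 + E{\left(6 \right)} = 17667 + \frac{6 + 6}{2 + 6 - 6^{2}} = 17667 + \frac{1}{2 + 6 - 36} \cdot 12 = 17667 + \frac{1}{-28} \cdot 12 = 17667 - \frac{3}{7} = \frac{123666}{7}$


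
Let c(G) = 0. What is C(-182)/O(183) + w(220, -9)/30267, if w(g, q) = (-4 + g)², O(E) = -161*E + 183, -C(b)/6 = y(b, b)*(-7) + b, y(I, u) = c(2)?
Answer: 4114309/2735240 ≈ 1.5042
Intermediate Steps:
y(I, u) = 0
C(b) = -6*b (C(b) = -6*(0*(-7) + b) = -6*(0 + b) = -6*b)
O(E) = 183 - 161*E
C(-182)/O(183) + w(220, -9)/30267 = (-6*(-182))/(183 - 161*183) + (-4 + 220)²/30267 = 1092/(183 - 29463) + 216²*(1/30267) = 1092/(-29280) + 46656*(1/30267) = 1092*(-1/29280) + 1728/1121 = -91/2440 + 1728/1121 = 4114309/2735240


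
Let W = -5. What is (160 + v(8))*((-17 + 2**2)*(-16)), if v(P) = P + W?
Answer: 33904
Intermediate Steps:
v(P) = -5 + P (v(P) = P - 5 = -5 + P)
(160 + v(8))*((-17 + 2**2)*(-16)) = (160 + (-5 + 8))*((-17 + 2**2)*(-16)) = (160 + 3)*((-17 + 4)*(-16)) = 163*(-13*(-16)) = 163*208 = 33904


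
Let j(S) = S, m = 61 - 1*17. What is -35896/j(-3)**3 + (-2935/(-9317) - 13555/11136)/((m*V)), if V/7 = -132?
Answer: 16824165032216093/12654681532416 ≈ 1329.5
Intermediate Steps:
m = 44 (m = 61 - 17 = 44)
V = -924 (V = 7*(-132) = -924)
-35896/j(-3)**3 + (-2935/(-9317) - 13555/11136)/((m*V)) = -35896/((-3)**3) + (-2935/(-9317) - 13555/11136)/((44*(-924))) = -35896/(-27) + (-2935*(-1/9317) - 13555*1/11136)/(-40656) = -35896*(-1/27) + (2935/9317 - 13555/11136)*(-1/40656) = 35896/27 - 93607775/103754112*(-1/40656) = 35896/27 + 93607775/4218227177472 = 16824165032216093/12654681532416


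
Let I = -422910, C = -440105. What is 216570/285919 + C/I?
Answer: 43484800039/24183600858 ≈ 1.7981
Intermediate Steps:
216570/285919 + C/I = 216570/285919 - 440105/(-422910) = 216570*(1/285919) - 440105*(-1/422910) = 216570/285919 + 88021/84582 = 43484800039/24183600858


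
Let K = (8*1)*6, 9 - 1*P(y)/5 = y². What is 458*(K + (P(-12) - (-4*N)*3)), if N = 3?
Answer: -270678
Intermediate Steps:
P(y) = 45 - 5*y²
K = 48 (K = 8*6 = 48)
458*(K + (P(-12) - (-4*N)*3)) = 458*(48 + ((45 - 5*(-12)²) - (-4*3)*3)) = 458*(48 + ((45 - 5*144) - (-12)*3)) = 458*(48 + ((45 - 720) - 1*(-36))) = 458*(48 + (-675 + 36)) = 458*(48 - 639) = 458*(-591) = -270678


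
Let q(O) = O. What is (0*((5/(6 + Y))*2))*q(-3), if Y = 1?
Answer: 0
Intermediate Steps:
(0*((5/(6 + Y))*2))*q(-3) = (0*((5/(6 + 1))*2))*(-3) = (0*((5/7)*2))*(-3) = (0*(10/7))*(-3) = 0*(-3) = 0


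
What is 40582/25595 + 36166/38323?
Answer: 2480892756/980877185 ≈ 2.5293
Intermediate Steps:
40582/25595 + 36166/38323 = 2480892756/980877185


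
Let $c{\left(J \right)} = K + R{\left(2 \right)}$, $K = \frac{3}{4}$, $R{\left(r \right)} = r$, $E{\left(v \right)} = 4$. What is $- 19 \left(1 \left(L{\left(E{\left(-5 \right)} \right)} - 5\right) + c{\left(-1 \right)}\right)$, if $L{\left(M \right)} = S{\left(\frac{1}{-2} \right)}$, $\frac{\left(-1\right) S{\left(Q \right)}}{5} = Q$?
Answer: $- \frac{19}{4} \approx -4.75$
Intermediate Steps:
$S{\left(Q \right)} = - 5 Q$
$L{\left(M \right)} = \frac{5}{2}$ ($L{\left(M \right)} = - \frac{5}{-2} = \left(-5\right) \left(- \frac{1}{2}\right) = \frac{5}{2}$)
$K = \frac{3}{4}$ ($K = 3 \cdot \frac{1}{4} = \frac{3}{4} \approx 0.75$)
$c{\left(J \right)} = \frac{11}{4}$ ($c{\left(J \right)} = \frac{3}{4} + 2 = \frac{11}{4}$)
$- 19 \left(1 \left(L{\left(E{\left(-5 \right)} \right)} - 5\right) + c{\left(-1 \right)}\right) = - 19 \left(1 \left(\frac{5}{2} - 5\right) + \frac{11}{4}\right) = - 19 \left(1 \left(- \frac{5}{2}\right) + \frac{11}{4}\right) = - 19 \left(- \frac{5}{2} + \frac{11}{4}\right) = \left(-19\right) \frac{1}{4} = - \frac{19}{4}$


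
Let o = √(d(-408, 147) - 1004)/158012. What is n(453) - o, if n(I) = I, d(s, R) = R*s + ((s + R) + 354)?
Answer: 453 - I*√60887/158012 ≈ 453.0 - 0.0015616*I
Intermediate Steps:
d(s, R) = 354 + R + s + R*s (d(s, R) = R*s + ((R + s) + 354) = R*s + (354 + R + s) = 354 + R + s + R*s)
o = I*√60887/158012 (o = √((354 + 147 - 408 + 147*(-408)) - 1004)/158012 = √((354 + 147 - 408 - 59976) - 1004)*(1/158012) = √(-59883 - 1004)*(1/158012) = √(-60887)*(1/158012) = (I*√60887)*(1/158012) = I*√60887/158012 ≈ 0.0015616*I)
n(453) - o = 453 - I*√60887/158012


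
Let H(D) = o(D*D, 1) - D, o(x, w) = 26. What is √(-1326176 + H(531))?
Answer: 3*I*√147409 ≈ 1151.8*I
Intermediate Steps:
H(D) = 26 - D
√(-1326176 + H(531)) = √(-1326176 + (26 - 1*531)) = √(-1326176 + (26 - 531)) = √(-1326176 - 505) = √(-1326681) = 3*I*√147409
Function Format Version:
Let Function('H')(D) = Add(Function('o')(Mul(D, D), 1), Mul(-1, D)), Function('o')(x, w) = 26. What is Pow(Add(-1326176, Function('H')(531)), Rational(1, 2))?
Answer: Mul(3, I, Pow(147409, Rational(1, 2))) ≈ Mul(1151.8, I)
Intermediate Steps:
Function('H')(D) = Add(26, Mul(-1, D))
Pow(Add(-1326176, Function('H')(531)), Rational(1, 2)) = Pow(Add(-1326176, Add(26, Mul(-1, 531))), Rational(1, 2)) = Pow(Add(-1326176, Add(26, -531)), Rational(1, 2)) = Pow(Add(-1326176, -505), Rational(1, 2)) = Pow(-1326681, Rational(1, 2)) = Mul(3, I, Pow(147409, Rational(1, 2)))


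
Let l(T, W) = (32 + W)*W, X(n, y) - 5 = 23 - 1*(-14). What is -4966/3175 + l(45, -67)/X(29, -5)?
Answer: 1033829/19050 ≈ 54.269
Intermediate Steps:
X(n, y) = 42 (X(n, y) = 5 + (23 - 1*(-14)) = 5 + (23 + 14) = 5 + 37 = 42)
l(T, W) = W*(32 + W)
-4966/3175 + l(45, -67)/X(29, -5) = -4966/3175 - 67*(32 - 67)/42 = -4966*1/3175 - 67*(-35)*(1/42) = -4966/3175 + 2345*(1/42) = -4966/3175 + 335/6 = 1033829/19050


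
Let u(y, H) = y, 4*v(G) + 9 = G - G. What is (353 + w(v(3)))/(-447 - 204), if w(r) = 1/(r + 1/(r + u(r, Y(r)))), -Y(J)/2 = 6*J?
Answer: -4483/8277 ≈ -0.54162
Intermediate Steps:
v(G) = -9/4 (v(G) = -9/4 + (G - G)/4 = -9/4 + (1/4)*0 = -9/4 + 0 = -9/4)
Y(J) = -12*J
w(r) = 1/(r + 1/(2*r)) (w(r) = 1/(r + 1/(r + r)) = 1/(r + 1/(2*r)))
(353 + w(v(3)))/(-447 - 204) = (353 + 2*(-9/4)/(1 + 2*(-9/4)**2))/(-447 - 204) = (353 + 2*(-9/4)/(1 + 2*(81/16)))/(-651) = (353 + 2*(-9/4)/(1 + 81/8))*(-1/651) = (353 + 2*(-9/4)/(89/8))*(-1/651) = (353 + 2*(-9/4)*(8/89))*(-1/651) = (353 - 36/89)*(-1/651) = (31381/89)*(-1/651) = -4483/8277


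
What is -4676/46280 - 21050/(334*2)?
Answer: -30541174/966095 ≈ -31.613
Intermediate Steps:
-4676/46280 - 21050/(334*2) = -4676*1/46280 - 21050/668 = -1169/11570 - 21050*1/668 = -1169/11570 - 10525/334 = -30541174/966095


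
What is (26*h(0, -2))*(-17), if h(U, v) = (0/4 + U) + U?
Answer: 0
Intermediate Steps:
h(U, v) = 2*U (h(U, v) = (0*(¼) + U) + U = (0 + U) + U = U + U = 2*U)
(26*h(0, -2))*(-17) = (26*(2*0))*(-17) = (26*0)*(-17) = 0*(-17) = 0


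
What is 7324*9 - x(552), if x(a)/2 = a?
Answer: 64812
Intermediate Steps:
x(a) = 2*a
7324*9 - x(552) = 7324*9 - 2*552 = 65916 - 1*1104 = 65916 - 1104 = 64812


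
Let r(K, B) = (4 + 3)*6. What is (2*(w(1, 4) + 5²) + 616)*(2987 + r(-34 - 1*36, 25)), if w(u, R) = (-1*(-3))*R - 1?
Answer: 2083952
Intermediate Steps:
w(u, R) = -1 + 3*R (w(u, R) = 3*R - 1 = -1 + 3*R)
r(K, B) = 42 (r(K, B) = 7*6 = 42)
(2*(w(1, 4) + 5²) + 616)*(2987 + r(-34 - 1*36, 25)) = (2*((-1 + 3*4) + 5²) + 616)*(2987 + 42) = (2*((-1 + 12) + 25) + 616)*3029 = (2*(11 + 25) + 616)*3029 = (2*36 + 616)*3029 = (72 + 616)*3029 = 688*3029 = 2083952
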